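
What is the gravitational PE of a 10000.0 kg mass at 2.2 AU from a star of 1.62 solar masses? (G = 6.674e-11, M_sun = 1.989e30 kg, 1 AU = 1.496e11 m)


M = 1.62 * 1.989e30 kg = 3.22218e+30 kg; r = 2.2 AU * 1.496e11 m/AU = 3.2912e+11 m. U = -GM*m/r = -(6.674e-11 * 3.22218e+30 * 10000.0) / 3.2912e+11 = -6.534e+12

-6.534e+12 J


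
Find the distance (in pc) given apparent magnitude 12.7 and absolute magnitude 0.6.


d = 10^((m - M + 5)/5) = 10^((12.7 - 0.6 + 5)/5) = 2630.268

2630.268 pc


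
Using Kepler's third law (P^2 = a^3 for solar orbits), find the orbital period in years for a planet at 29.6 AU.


P = a^(3/2) = 29.6^1.5 = 161.0414

161.0414 years


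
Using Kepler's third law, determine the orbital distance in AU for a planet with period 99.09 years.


a = P^(2/3) = 99.09^(2/3) = 21.4134

21.4134 AU


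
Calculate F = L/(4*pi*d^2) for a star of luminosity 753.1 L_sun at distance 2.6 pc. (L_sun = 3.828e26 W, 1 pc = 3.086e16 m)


F = L / (4*pi*d^2) = 2.883e+29 / (4*pi*(8.024e+16)^2) = 3.563e-06

3.563e-06 W/m^2


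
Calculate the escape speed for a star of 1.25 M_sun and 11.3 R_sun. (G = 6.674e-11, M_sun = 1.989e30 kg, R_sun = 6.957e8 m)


M = 1.25 * 1.989e30 kg = 2.48625e+30 kg; R = 11.3 * 6.957e8 m = 7.86141e+09 m. v_esc = sqrt(2GM/R) = sqrt(2 * 6.674e-11 * 2.48625e+30 / 7.86141e+09) = 205461.4145

205461.4145 m/s


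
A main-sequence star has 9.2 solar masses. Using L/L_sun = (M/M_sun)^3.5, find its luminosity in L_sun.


L/L_sun = (M/M_sun)^3.5 = 9.2^3.5 = 2361.8776

2361.8776 L_sun


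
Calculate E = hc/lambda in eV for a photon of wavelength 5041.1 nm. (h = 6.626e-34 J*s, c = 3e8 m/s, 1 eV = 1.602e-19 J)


E = hc/lambda = 6.626e-34 * 3e8 / 5.041e-06 = 3.943e-20 J = 0.2461 eV

0.2461 eV


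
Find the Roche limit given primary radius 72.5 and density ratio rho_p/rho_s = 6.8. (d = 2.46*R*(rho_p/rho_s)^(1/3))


d_Roche = 2.46 * 72.5 * 6.8^(1/3) = 337.8906

337.8906


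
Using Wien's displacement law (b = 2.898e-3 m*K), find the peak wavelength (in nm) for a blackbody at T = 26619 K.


lam_max = b / T = 2.898e-3 / 26619 = 1.089e-07 m = 108.8696 nm

108.8696 nm


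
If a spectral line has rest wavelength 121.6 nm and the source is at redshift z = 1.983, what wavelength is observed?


lam_obs = lam_emit * (1 + z) = 121.6 * (1 + 1.983) = 362.7328

362.7328 nm


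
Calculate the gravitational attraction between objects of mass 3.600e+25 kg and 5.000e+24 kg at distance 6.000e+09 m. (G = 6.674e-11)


F = G*m1*m2/r^2 = 6.674e-11 * 3.600e+25 * 5.000e+24 / (6.000e+09)^2 = 6.674e-11 * 1.800e+50 / 3.600e+19 = 3.337e+20

3.337e+20 N


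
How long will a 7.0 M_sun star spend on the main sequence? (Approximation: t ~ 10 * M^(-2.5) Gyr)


t = 10 * M^(-2.5) = 10 * 7.0^(-2.5) = 0.0771

0.0771 Gyr


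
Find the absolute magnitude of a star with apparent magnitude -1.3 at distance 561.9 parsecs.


M = m - 5*log10(d) + 5 = -1.3 - 5*log10(561.9) + 5 = -10.0483

-10.0483


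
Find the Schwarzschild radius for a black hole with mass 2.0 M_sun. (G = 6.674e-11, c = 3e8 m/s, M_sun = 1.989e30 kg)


M = 2.0 * 1.989e30 kg = 3.978e+30 kg. rs = 2GM/c^2 = 2 * 6.674e-11 * 3.978e+30 / (3e8)^2 = 5899.816

5899.816 m


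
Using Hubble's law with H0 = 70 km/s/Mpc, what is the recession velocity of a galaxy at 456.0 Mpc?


v = H0 * d = 70 * 456.0 = 31920.0

31920.0 km/s


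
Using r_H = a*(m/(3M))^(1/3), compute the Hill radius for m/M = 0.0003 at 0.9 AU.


r_H = a * (m/3M)^(1/3) = 0.9 * (0.0003/3)^(1/3) = 0.0418

0.0418 AU


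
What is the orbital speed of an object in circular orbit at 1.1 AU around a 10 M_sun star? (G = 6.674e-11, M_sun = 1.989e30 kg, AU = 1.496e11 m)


v = sqrt(GM/r) = sqrt(6.674e-11 * 1.989e+31 / 1.646e+11) = 89814.8923

89814.8923 m/s


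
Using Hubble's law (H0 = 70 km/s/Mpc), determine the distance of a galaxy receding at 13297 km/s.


d = v / H0 = 13297 / 70 = 189.9571

189.9571 Mpc


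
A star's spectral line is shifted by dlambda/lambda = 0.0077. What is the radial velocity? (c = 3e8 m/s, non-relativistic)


v = (dlambda/lambda) * c = 0.0077 * 3e8 = 2.310e+06

2.310e+06 m/s


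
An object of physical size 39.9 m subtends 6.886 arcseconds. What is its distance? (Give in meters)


D = size / theta_rad, theta_rad = 6.886 * pi/(180*3600) = 3.338e-05, D = 1.195e+06

1.195e+06 m


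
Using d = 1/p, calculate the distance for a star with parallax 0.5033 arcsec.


d = 1/p = 1/0.5033 = 1.9869

1.9869 pc


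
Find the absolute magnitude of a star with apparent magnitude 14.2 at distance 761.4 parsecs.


M = m - 5*log10(d) + 5 = 14.2 - 5*log10(761.4) + 5 = 4.7919

4.7919


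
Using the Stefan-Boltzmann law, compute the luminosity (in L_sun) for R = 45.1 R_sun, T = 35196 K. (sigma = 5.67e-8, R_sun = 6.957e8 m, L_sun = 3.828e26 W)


R = 45.1 * 6.957e8 m = 3.137607e+10 m. L = 4*pi*R^2*sigma*T^4 = 4*pi*(3.137607e+10)^2 * 5.67e-8 * 35196^4 = 1.076374126e+33 W. L/L_sun = 1.076374126e+33 / 3.828e26 = 2.812e+06

2.812e+06 L_sun


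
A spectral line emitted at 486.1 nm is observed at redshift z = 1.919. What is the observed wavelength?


lam_obs = lam_emit * (1 + z) = 486.1 * (1 + 1.919) = 1418.9259

1418.9259 nm


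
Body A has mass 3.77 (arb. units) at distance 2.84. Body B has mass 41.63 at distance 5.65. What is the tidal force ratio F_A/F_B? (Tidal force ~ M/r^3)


Ratio = (M1/r1^3) / (M2/r2^3) = (3.77/2.84^3) / (41.63/5.65^3) = 0.7131

0.7131


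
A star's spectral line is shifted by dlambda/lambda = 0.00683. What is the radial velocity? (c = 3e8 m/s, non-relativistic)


v = (dlambda/lambda) * c = 0.00683 * 3e8 = 2.049e+06

2.049e+06 m/s


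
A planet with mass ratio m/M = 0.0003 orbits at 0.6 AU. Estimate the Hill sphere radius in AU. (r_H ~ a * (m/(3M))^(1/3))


r_H = a * (m/3M)^(1/3) = 0.6 * (0.0003/3)^(1/3) = 0.0278

0.0278 AU


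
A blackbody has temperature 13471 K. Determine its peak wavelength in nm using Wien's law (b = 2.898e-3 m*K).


lam_max = b / T = 2.898e-3 / 13471 = 2.151e-07 m = 215.1288 nm

215.1288 nm


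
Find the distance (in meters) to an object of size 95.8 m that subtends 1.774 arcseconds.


D = size / theta_rad, theta_rad = 1.774 * pi/(180*3600) = 8.601e-06, D = 1.114e+07

1.114e+07 m


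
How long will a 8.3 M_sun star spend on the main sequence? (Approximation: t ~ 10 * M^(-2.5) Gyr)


t = 10 * M^(-2.5) = 10 * 8.3^(-2.5) = 0.0504

0.0504 Gyr


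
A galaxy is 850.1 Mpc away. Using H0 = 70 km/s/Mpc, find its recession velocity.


v = H0 * d = 70 * 850.1 = 59507.0

59507.0 km/s


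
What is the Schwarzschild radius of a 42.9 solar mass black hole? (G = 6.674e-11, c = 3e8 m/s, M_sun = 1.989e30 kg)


M = 42.9 * 1.989e30 kg = 8.53281e+31 kg. rs = 2GM/c^2 = 2 * 6.674e-11 * 8.53281e+31 / (3e8)^2 = 126551.0532

126551.0532 m


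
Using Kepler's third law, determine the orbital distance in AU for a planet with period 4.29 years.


a = P^(2/3) = 4.29^(2/3) = 2.6402

2.6402 AU


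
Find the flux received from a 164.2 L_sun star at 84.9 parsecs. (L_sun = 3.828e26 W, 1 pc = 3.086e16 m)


F = L / (4*pi*d^2) = 6.286e+28 / (4*pi*(2.620e+18)^2) = 7.287e-10

7.287e-10 W/m^2


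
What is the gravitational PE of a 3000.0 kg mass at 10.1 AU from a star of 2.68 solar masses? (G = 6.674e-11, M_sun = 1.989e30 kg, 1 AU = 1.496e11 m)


M = 2.68 * 1.989e30 kg = 5.33052e+30 kg; r = 10.1 AU * 1.496e11 m/AU = 1.51096e+12 m. U = -GM*m/r = -(6.674e-11 * 5.33052e+30 * 3000.0) / 1.51096e+12 = -7.064e+11

-7.064e+11 J


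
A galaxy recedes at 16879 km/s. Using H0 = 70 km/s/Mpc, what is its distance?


d = v / H0 = 16879 / 70 = 241.1286

241.1286 Mpc


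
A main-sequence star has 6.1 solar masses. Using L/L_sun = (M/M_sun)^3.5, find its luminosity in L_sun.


L/L_sun = (M/M_sun)^3.5 = 6.1^3.5 = 560.6017

560.6017 L_sun


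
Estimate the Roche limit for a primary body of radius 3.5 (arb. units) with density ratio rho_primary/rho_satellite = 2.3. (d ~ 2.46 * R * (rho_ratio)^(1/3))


d_Roche = 2.46 * 3.5 * 2.3^(1/3) = 11.3653

11.3653


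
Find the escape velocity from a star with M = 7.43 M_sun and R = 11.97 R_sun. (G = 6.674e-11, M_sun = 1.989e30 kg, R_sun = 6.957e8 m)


M = 7.43 * 1.989e30 kg = 1.477827e+31 kg; R = 11.97 * 6.957e8 m = 8.327529e+09 m. v_esc = sqrt(2GM/R) = sqrt(2 * 6.674e-11 * 1.477827e+31 / 8.327529e+09) = 486700.5315

486700.5315 m/s


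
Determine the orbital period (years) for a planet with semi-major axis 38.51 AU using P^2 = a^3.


P = a^(3/2) = 38.51^1.5 = 238.9793

238.9793 years


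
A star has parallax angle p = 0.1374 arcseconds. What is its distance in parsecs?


d = 1/p = 1/0.1374 = 7.278

7.278 pc


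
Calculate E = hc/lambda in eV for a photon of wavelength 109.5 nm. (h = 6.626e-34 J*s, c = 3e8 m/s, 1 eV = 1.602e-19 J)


E = hc/lambda = 6.626e-34 * 3e8 / 1.095e-07 = 1.815e-18 J = 11.3317 eV

11.3317 eV


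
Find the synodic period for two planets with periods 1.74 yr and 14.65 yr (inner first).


1/P_syn = |1/P1 - 1/P2| = |1/1.74 - 1/14.65| => P_syn = 1.9745

1.9745 years


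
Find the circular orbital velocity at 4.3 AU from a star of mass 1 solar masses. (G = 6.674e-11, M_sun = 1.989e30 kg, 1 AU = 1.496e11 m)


v = sqrt(GM/r) = sqrt(6.674e-11 * 1.989e+30 / 6.433e+11) = 14365.16

14365.16 m/s


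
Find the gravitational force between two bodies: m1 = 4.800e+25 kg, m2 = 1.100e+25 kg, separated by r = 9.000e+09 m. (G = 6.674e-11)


F = G*m1*m2/r^2 = 6.674e-11 * 4.800e+25 * 1.100e+25 / (9.000e+09)^2 = 6.674e-11 * 5.280e+50 / 8.100e+19 = 4.350e+20

4.350e+20 N


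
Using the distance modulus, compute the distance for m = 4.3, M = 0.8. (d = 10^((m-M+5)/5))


d = 10^((m - M + 5)/5) = 10^((4.3 - 0.8 + 5)/5) = 50.1187

50.1187 pc


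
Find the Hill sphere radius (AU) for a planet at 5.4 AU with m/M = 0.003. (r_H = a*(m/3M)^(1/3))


r_H = a * (m/3M)^(1/3) = 5.4 * (0.003/3)^(1/3) = 0.54

0.54 AU


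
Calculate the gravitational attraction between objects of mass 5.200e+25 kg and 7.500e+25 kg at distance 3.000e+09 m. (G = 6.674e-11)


F = G*m1*m2/r^2 = 6.674e-11 * 5.200e+25 * 7.500e+25 / (3.000e+09)^2 = 6.674e-11 * 3.900e+51 / 9.000e+18 = 2.892e+22

2.892e+22 N


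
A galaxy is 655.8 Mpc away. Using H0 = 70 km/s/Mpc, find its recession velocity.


v = H0 * d = 70 * 655.8 = 45906.0

45906.0 km/s


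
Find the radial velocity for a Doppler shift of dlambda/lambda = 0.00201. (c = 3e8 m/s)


v = (dlambda/lambda) * c = 0.00201 * 3e8 = 603000.0

603000.0 m/s


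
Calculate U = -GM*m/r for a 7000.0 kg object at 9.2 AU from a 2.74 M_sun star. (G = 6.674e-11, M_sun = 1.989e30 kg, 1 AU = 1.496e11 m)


M = 2.74 * 1.989e30 kg = 5.44986e+30 kg; r = 9.2 AU * 1.496e11 m/AU = 1.37632e+12 m. U = -GM*m/r = -(6.674e-11 * 5.44986e+30 * 7000.0) / 1.37632e+12 = -1.850e+12

-1.850e+12 J


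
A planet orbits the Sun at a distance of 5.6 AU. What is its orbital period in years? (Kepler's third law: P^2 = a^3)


P = a^(3/2) = 5.6^1.5 = 13.252

13.252 years


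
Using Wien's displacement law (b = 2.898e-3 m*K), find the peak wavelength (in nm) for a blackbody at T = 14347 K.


lam_max = b / T = 2.898e-3 / 14347 = 2.020e-07 m = 201.9934 nm

201.9934 nm


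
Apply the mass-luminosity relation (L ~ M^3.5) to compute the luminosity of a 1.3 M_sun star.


L/L_sun = (M/M_sun)^3.5 = 1.3^3.5 = 2.505

2.505 L_sun


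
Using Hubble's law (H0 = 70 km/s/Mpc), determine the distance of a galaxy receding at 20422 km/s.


d = v / H0 = 20422 / 70 = 291.7429

291.7429 Mpc


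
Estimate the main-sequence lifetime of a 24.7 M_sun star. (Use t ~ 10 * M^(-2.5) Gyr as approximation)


t = 10 * M^(-2.5) = 10 * 24.7^(-2.5) = 0.0033

0.0033 Gyr


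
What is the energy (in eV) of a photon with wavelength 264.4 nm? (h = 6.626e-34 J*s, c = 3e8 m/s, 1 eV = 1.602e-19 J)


E = hc/lambda = 6.626e-34 * 3e8 / 2.644e-07 = 7.518e-19 J = 4.693 eV

4.693 eV


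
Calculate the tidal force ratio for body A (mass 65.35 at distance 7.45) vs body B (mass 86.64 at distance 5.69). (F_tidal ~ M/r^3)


Ratio = (M1/r1^3) / (M2/r2^3) = (65.35/7.45^3) / (86.64/5.69^3) = 0.336

0.336


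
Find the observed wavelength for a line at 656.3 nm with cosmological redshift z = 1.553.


lam_obs = lam_emit * (1 + z) = 656.3 * (1 + 1.553) = 1675.5339

1675.5339 nm


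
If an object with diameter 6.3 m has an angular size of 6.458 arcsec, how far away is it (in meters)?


D = size / theta_rad, theta_rad = 6.458 * pi/(180*3600) = 3.131e-05, D = 201218.3771

201218.3771 m


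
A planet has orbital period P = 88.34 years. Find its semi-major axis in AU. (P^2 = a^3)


a = P^(2/3) = 88.34^(2/3) = 19.8353

19.8353 AU


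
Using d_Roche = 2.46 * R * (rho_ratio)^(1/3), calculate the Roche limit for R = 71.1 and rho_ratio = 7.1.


d_Roche = 2.46 * 71.1 * 7.1^(1/3) = 336.1689

336.1689


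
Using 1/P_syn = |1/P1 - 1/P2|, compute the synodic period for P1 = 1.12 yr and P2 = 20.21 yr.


1/P_syn = |1/P1 - 1/P2| = |1/1.12 - 1/20.21| => P_syn = 1.1857

1.1857 years


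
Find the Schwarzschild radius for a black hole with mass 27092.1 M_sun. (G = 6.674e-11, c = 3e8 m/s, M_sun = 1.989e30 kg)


M = 27092.1 * 1.989e30 kg = 5.38861869e+34 kg. rs = 2GM/c^2 = 2 * 6.674e-11 * 5.38861869e+34 / (3e8)^2 = 7.992e+07

7.992e+07 m


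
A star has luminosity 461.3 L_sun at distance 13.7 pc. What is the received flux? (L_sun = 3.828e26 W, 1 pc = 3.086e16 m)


F = L / (4*pi*d^2) = 1.766e+29 / (4*pi*(4.228e+17)^2) = 7.862e-08

7.862e-08 W/m^2


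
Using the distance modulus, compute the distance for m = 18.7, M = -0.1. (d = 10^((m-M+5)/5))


d = 10^((m - M + 5)/5) = 10^((18.7 - -0.1 + 5)/5) = 57543.9937

57543.9937 pc


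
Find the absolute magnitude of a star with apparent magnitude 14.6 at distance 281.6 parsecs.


M = m - 5*log10(d) + 5 = 14.6 - 5*log10(281.6) + 5 = 7.3518

7.3518


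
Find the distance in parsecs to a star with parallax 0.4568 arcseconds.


d = 1/p = 1/0.4568 = 2.1891

2.1891 pc


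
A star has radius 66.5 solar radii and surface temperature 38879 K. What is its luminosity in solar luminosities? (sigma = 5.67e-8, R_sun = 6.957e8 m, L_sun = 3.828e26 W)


R = 66.5 * 6.957e8 m = 4.626405e+10 m. L = 4*pi*R^2*sigma*T^4 = 4*pi*(4.626405e+10)^2 * 5.67e-8 * 38879^4 = 3.484500765e+33 W. L/L_sun = 3.484500765e+33 / 3.828e26 = 9.103e+06

9.103e+06 L_sun


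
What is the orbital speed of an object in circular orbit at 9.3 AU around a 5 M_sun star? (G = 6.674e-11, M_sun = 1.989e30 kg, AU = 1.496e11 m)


v = sqrt(GM/r) = sqrt(6.674e-11 * 9.945e+30 / 1.391e+12) = 21841.7898

21841.7898 m/s


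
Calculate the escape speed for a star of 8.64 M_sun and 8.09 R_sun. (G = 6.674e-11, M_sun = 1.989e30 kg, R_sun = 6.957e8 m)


M = 8.64 * 1.989e30 kg = 1.718496e+31 kg; R = 8.09 * 6.957e8 m = 5.628213e+09 m. v_esc = sqrt(2GM/R) = sqrt(2 * 6.674e-11 * 1.718496e+31 / 5.628213e+09) = 638406.2047

638406.2047 m/s


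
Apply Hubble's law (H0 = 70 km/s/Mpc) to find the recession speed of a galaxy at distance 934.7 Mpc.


v = H0 * d = 70 * 934.7 = 65429.0

65429.0 km/s


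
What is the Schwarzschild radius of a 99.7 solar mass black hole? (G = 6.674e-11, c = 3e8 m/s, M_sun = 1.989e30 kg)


M = 99.7 * 1.989e30 kg = 1.983033e+32 kg. rs = 2GM/c^2 = 2 * 6.674e-11 * 1.983033e+32 / (3e8)^2 = 294105.8276

294105.8276 m


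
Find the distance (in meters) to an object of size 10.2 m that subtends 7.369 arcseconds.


D = size / theta_rad, theta_rad = 7.369 * pi/(180*3600) = 3.573e-05, D = 285506.992

285506.992 m


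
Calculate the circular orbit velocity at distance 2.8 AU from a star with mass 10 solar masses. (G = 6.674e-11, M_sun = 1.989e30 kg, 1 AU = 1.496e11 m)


v = sqrt(GM/r) = sqrt(6.674e-11 * 1.989e+31 / 4.189e+11) = 56294.4629

56294.4629 m/s


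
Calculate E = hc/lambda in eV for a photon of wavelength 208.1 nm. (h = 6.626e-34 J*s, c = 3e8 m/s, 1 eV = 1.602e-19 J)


E = hc/lambda = 6.626e-34 * 3e8 / 2.081e-07 = 9.552e-19 J = 5.9626 eV

5.9626 eV


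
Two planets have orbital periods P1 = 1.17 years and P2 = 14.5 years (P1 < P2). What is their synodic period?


1/P_syn = |1/P1 - 1/P2| = |1/1.17 - 1/14.5| => P_syn = 1.2727

1.2727 years


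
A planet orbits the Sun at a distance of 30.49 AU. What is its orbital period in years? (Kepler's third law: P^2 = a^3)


P = a^(3/2) = 30.49^1.5 = 168.3589

168.3589 years


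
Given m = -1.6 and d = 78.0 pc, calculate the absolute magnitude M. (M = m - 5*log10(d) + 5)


M = m - 5*log10(d) + 5 = -1.6 - 5*log10(78.0) + 5 = -6.0605

-6.0605


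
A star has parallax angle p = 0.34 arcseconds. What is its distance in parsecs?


d = 1/p = 1/0.34 = 2.9412

2.9412 pc


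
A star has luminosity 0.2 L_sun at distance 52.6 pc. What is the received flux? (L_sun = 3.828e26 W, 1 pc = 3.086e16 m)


F = L / (4*pi*d^2) = 7.656e+25 / (4*pi*(1.623e+18)^2) = 2.312e-12

2.312e-12 W/m^2


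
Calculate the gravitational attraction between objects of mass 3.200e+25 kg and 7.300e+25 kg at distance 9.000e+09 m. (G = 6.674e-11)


F = G*m1*m2/r^2 = 6.674e-11 * 3.200e+25 * 7.300e+25 / (9.000e+09)^2 = 6.674e-11 * 2.336e+51 / 8.100e+19 = 1.925e+21

1.925e+21 N


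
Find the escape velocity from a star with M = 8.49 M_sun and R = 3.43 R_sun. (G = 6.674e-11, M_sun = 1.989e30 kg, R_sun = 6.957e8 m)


M = 8.49 * 1.989e30 kg = 1.688661e+31 kg; R = 3.43 * 6.957e8 m = 2.386251e+09 m. v_esc = sqrt(2GM/R) = sqrt(2 * 6.674e-11 * 1.688661e+31 / 2.386251e+09) = 971899.3104

971899.3104 m/s


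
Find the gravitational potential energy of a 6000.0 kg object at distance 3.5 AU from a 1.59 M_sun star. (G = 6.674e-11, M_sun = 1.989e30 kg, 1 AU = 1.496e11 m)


M = 1.59 * 1.989e30 kg = 3.16251e+30 kg; r = 3.5 AU * 1.496e11 m/AU = 5.236e+11 m. U = -GM*m/r = -(6.674e-11 * 3.16251e+30 * 6000.0) / 5.236e+11 = -2.419e+12

-2.419e+12 J


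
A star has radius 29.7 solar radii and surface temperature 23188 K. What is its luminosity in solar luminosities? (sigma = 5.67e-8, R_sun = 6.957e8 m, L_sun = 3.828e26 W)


R = 29.7 * 6.957e8 m = 2.066229e+10 m. L = 4*pi*R^2*sigma*T^4 = 4*pi*(2.066229e+10)^2 * 5.67e-8 * 23188^4 = 8.794334798e+31 W. L/L_sun = 8.794334798e+31 / 3.828e26 = 229737.0637

229737.0637 L_sun


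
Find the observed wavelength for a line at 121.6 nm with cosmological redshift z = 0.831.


lam_obs = lam_emit * (1 + z) = 121.6 * (1 + 0.831) = 222.6496

222.6496 nm


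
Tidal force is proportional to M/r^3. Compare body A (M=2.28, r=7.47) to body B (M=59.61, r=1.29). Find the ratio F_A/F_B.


Ratio = (M1/r1^3) / (M2/r2^3) = (2.28/7.47^3) / (59.61/1.29^3) = 1.970e-04

1.970e-04


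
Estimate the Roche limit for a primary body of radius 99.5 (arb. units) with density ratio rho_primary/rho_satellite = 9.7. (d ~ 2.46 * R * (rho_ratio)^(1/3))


d_Roche = 2.46 * 99.5 * 9.7^(1/3) = 522.0139

522.0139


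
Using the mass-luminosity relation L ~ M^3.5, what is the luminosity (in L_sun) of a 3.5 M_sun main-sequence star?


L/L_sun = (M/M_sun)^3.5 = 3.5^3.5 = 80.2118

80.2118 L_sun


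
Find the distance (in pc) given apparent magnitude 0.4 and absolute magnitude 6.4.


d = 10^((m - M + 5)/5) = 10^((0.4 - 6.4 + 5)/5) = 0.631

0.631 pc


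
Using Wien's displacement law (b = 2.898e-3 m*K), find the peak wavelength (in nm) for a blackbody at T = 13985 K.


lam_max = b / T = 2.898e-3 / 13985 = 2.072e-07 m = 207.222 nm

207.222 nm


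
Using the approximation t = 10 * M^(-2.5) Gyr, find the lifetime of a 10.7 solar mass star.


t = 10 * M^(-2.5) = 10 * 10.7^(-2.5) = 0.0267

0.0267 Gyr


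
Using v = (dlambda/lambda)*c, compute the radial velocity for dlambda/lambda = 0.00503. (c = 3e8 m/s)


v = (dlambda/lambda) * c = 0.00503 * 3e8 = 1.509e+06

1.509e+06 m/s


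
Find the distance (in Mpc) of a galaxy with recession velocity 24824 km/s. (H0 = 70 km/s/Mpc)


d = v / H0 = 24824 / 70 = 354.6286

354.6286 Mpc


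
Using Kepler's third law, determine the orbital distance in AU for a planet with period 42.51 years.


a = P^(2/3) = 42.51^(2/3) = 12.1804

12.1804 AU


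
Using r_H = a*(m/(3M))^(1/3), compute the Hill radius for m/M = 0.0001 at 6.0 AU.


r_H = a * (m/3M)^(1/3) = 6.0 * (0.0001/3)^(1/3) = 0.1931

0.1931 AU


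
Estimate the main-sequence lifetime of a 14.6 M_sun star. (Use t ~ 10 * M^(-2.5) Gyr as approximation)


t = 10 * M^(-2.5) = 10 * 14.6^(-2.5) = 0.0123

0.0123 Gyr


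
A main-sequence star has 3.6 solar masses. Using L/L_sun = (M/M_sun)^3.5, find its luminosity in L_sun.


L/L_sun = (M/M_sun)^3.5 = 3.6^3.5 = 88.5235

88.5235 L_sun


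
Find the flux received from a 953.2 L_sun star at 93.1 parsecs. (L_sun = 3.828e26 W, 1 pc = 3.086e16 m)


F = L / (4*pi*d^2) = 3.649e+29 / (4*pi*(2.873e+18)^2) = 3.518e-09

3.518e-09 W/m^2


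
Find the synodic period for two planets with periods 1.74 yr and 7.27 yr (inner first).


1/P_syn = |1/P1 - 1/P2| = |1/1.74 - 1/7.27| => P_syn = 2.2875

2.2875 years


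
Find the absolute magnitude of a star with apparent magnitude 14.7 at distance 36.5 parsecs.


M = m - 5*log10(d) + 5 = 14.7 - 5*log10(36.5) + 5 = 11.8885

11.8885


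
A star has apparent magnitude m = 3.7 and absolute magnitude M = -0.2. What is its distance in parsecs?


d = 10^((m - M + 5)/5) = 10^((3.7 - -0.2 + 5)/5) = 60.256

60.256 pc


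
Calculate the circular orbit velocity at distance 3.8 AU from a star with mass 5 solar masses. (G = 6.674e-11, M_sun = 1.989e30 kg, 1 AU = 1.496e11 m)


v = sqrt(GM/r) = sqrt(6.674e-11 * 9.945e+30 / 5.685e+11) = 34169.443

34169.443 m/s


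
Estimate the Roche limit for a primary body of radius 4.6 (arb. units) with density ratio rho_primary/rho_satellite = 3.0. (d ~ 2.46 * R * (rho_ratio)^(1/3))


d_Roche = 2.46 * 4.6 * 3.0^(1/3) = 16.3205

16.3205


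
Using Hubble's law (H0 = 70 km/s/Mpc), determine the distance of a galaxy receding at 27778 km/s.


d = v / H0 = 27778 / 70 = 396.8286

396.8286 Mpc


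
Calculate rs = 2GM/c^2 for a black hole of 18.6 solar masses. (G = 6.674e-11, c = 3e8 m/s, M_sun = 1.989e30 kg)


M = 18.6 * 1.989e30 kg = 3.69954e+31 kg. rs = 2GM/c^2 = 2 * 6.674e-11 * 3.69954e+31 / (3e8)^2 = 54868.2888

54868.2888 m


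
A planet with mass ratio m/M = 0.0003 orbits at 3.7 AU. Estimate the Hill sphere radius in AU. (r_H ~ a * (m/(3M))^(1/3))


r_H = a * (m/3M)^(1/3) = 3.7 * (0.0003/3)^(1/3) = 0.1717

0.1717 AU


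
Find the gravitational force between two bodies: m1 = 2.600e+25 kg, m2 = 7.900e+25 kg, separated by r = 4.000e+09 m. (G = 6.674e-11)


F = G*m1*m2/r^2 = 6.674e-11 * 2.600e+25 * 7.900e+25 / (4.000e+09)^2 = 6.674e-11 * 2.054e+51 / 1.600e+19 = 8.568e+21

8.568e+21 N


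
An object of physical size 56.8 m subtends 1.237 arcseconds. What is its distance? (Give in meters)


D = size / theta_rad, theta_rad = 1.237 * pi/(180*3600) = 5.997e-06, D = 9.471e+06

9.471e+06 m


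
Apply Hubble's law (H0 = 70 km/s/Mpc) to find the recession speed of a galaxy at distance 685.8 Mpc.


v = H0 * d = 70 * 685.8 = 48006.0

48006.0 km/s


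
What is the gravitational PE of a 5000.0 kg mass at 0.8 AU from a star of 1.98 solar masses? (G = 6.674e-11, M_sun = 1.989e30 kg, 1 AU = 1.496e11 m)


M = 1.98 * 1.989e30 kg = 3.93822e+30 kg; r = 0.8 AU * 1.496e11 m/AU = 1.1968e+11 m. U = -GM*m/r = -(6.674e-11 * 3.93822e+30 * 5000.0) / 1.1968e+11 = -1.098e+13

-1.098e+13 J


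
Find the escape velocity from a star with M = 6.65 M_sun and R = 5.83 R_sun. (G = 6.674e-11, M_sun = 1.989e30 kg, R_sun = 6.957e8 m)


M = 6.65 * 1.989e30 kg = 1.322685e+31 kg; R = 5.83 * 6.957e8 m = 4.055931e+09 m. v_esc = sqrt(2GM/R) = sqrt(2 * 6.674e-11 * 1.322685e+31 / 4.055931e+09) = 659767.6757

659767.6757 m/s


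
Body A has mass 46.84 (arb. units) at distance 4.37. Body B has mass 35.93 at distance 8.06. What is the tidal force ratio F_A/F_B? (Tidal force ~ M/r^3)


Ratio = (M1/r1^3) / (M2/r2^3) = (46.84/4.37^3) / (35.93/8.06^3) = 8.1794

8.1794


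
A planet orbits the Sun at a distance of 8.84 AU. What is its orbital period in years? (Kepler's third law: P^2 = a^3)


P = a^(3/2) = 8.84^1.5 = 26.2832

26.2832 years


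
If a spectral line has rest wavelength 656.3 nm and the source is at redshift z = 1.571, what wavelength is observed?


lam_obs = lam_emit * (1 + z) = 656.3 * (1 + 1.571) = 1687.3473

1687.3473 nm


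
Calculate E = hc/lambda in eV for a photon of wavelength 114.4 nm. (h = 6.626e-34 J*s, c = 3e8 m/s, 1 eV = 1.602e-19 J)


E = hc/lambda = 6.626e-34 * 3e8 / 1.144e-07 = 1.738e-18 J = 10.8464 eV

10.8464 eV


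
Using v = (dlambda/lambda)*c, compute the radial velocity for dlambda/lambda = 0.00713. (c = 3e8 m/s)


v = (dlambda/lambda) * c = 0.00713 * 3e8 = 2.139e+06

2.139e+06 m/s


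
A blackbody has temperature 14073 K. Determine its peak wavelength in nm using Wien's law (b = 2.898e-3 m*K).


lam_max = b / T = 2.898e-3 / 14073 = 2.059e-07 m = 205.9262 nm

205.9262 nm


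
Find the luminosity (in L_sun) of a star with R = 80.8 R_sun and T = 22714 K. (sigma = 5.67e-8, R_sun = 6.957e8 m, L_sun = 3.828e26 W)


R = 80.8 * 6.957e8 m = 5.621256e+10 m. L = 4*pi*R^2*sigma*T^4 = 4*pi*(5.621256e+10)^2 * 5.67e-8 * 22714^4 = 5.992860066e+32 W. L/L_sun = 5.992860066e+32 / 3.828e26 = 1.566e+06

1.566e+06 L_sun


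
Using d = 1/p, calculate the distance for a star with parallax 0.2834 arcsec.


d = 1/p = 1/0.2834 = 3.5286

3.5286 pc


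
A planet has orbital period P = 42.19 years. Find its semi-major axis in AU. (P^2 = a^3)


a = P^(2/3) = 42.19^(2/3) = 12.1192

12.1192 AU


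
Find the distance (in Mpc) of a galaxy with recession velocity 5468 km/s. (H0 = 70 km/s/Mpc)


d = v / H0 = 5468 / 70 = 78.1143

78.1143 Mpc


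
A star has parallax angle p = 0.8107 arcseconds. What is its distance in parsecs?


d = 1/p = 1/0.8107 = 1.2335

1.2335 pc


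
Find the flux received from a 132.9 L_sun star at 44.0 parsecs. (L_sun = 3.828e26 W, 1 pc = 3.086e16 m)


F = L / (4*pi*d^2) = 5.087e+28 / (4*pi*(1.358e+18)^2) = 2.196e-09

2.196e-09 W/m^2


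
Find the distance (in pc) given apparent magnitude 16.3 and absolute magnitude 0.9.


d = 10^((m - M + 5)/5) = 10^((16.3 - 0.9 + 5)/5) = 12022.6443

12022.6443 pc


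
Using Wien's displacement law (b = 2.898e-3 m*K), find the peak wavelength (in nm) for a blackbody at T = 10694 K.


lam_max = b / T = 2.898e-3 / 10694 = 2.710e-07 m = 270.9931 nm

270.9931 nm


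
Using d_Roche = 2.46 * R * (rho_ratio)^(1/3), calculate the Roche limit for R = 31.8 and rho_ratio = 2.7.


d_Roche = 2.46 * 31.8 * 2.7^(1/3) = 108.9307

108.9307


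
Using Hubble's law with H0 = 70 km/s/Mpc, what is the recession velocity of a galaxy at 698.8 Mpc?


v = H0 * d = 70 * 698.8 = 48916.0

48916.0 km/s


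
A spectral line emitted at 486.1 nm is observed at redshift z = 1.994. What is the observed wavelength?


lam_obs = lam_emit * (1 + z) = 486.1 * (1 + 1.994) = 1455.3834

1455.3834 nm


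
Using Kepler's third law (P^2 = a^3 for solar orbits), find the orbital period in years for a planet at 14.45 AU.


P = a^(3/2) = 14.45^1.5 = 54.929

54.929 years


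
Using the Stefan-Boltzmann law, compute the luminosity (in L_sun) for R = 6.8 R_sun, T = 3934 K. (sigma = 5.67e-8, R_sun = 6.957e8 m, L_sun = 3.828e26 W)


R = 6.8 * 6.957e8 m = 4.73076e+09 m. L = 4*pi*R^2*sigma*T^4 = 4*pi*(4.73076e+09)^2 * 5.67e-8 * 3934^4 = 3.819373912e+27 W. L/L_sun = 3.819373912e+27 / 3.828e26 = 9.9775

9.9775 L_sun


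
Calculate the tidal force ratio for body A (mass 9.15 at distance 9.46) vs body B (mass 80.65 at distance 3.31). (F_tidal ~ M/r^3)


Ratio = (M1/r1^3) / (M2/r2^3) = (9.15/9.46^3) / (80.65/3.31^3) = 0.0049

0.0049


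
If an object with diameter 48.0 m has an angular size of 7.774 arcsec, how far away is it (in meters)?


D = size / theta_rad, theta_rad = 7.774 * pi/(180*3600) = 3.769e-05, D = 1.274e+06

1.274e+06 m


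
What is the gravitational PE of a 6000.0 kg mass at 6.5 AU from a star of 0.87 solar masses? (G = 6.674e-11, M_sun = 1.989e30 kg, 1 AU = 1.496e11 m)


M = 0.87 * 1.989e30 kg = 1.73043e+30 kg; r = 6.5 AU * 1.496e11 m/AU = 9.724e+11 m. U = -GM*m/r = -(6.674e-11 * 1.73043e+30 * 6000.0) / 9.724e+11 = -7.126e+11

-7.126e+11 J


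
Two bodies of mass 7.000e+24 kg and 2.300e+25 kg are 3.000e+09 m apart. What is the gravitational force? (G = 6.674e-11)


F = G*m1*m2/r^2 = 6.674e-11 * 7.000e+24 * 2.300e+25 / (3.000e+09)^2 = 6.674e-11 * 1.610e+50 / 9.000e+18 = 1.194e+21

1.194e+21 N


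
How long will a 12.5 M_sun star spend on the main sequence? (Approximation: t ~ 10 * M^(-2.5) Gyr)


t = 10 * M^(-2.5) = 10 * 12.5^(-2.5) = 0.0181

0.0181 Gyr


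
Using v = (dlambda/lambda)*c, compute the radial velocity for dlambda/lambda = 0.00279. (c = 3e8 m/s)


v = (dlambda/lambda) * c = 0.00279 * 3e8 = 837000.0

837000.0 m/s


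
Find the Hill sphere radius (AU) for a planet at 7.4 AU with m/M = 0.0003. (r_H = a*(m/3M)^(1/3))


r_H = a * (m/3M)^(1/3) = 7.4 * (0.0003/3)^(1/3) = 0.3435

0.3435 AU


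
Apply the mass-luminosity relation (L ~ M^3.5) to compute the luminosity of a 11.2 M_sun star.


L/L_sun = (M/M_sun)^3.5 = 11.2^3.5 = 4701.7884

4701.7884 L_sun


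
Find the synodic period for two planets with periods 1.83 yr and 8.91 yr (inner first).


1/P_syn = |1/P1 - 1/P2| = |1/1.83 - 1/8.91| => P_syn = 2.303

2.303 years


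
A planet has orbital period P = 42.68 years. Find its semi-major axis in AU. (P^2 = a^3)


a = P^(2/3) = 42.68^(2/3) = 12.2128

12.2128 AU


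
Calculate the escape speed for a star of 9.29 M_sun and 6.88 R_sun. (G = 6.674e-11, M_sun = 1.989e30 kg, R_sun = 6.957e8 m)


M = 9.29 * 1.989e30 kg = 1.847781e+31 kg; R = 6.88 * 6.957e8 m = 4.786416e+09 m. v_esc = sqrt(2GM/R) = sqrt(2 * 6.674e-11 * 1.847781e+31 / 4.786416e+09) = 717840.7802

717840.7802 m/s


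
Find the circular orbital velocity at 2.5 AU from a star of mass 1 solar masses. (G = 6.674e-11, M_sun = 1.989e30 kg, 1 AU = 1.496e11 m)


v = sqrt(GM/r) = sqrt(6.674e-11 * 1.989e+30 / 3.740e+11) = 18839.7307

18839.7307 m/s


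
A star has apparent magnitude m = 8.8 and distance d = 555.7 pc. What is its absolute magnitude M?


M = m - 5*log10(d) + 5 = 8.8 - 5*log10(555.7) + 5 = 0.0758

0.0758


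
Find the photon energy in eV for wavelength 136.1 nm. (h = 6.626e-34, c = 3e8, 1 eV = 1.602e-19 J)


E = hc/lambda = 6.626e-34 * 3e8 / 1.361e-07 = 1.461e-18 J = 9.117 eV

9.117 eV


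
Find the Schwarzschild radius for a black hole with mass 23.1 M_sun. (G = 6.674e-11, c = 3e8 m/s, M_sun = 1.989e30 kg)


M = 23.1 * 1.989e30 kg = 4.59459e+31 kg. rs = 2GM/c^2 = 2 * 6.674e-11 * 4.59459e+31 / (3e8)^2 = 68142.8748

68142.8748 m


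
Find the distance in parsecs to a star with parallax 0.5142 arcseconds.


d = 1/p = 1/0.5142 = 1.9448

1.9448 pc


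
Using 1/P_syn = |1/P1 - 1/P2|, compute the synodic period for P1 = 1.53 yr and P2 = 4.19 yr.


1/P_syn = |1/P1 - 1/P2| = |1/1.53 - 1/4.19| => P_syn = 2.41

2.41 years


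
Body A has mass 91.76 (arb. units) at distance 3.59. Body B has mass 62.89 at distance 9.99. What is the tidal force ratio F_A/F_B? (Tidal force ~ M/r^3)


Ratio = (M1/r1^3) / (M2/r2^3) = (91.76/3.59^3) / (62.89/9.99^3) = 31.4402

31.4402


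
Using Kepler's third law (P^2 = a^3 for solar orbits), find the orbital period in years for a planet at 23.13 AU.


P = a^(3/2) = 23.13^1.5 = 111.2406

111.2406 years


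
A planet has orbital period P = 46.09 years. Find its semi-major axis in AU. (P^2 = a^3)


a = P^(2/3) = 46.09^(2/3) = 12.855

12.855 AU


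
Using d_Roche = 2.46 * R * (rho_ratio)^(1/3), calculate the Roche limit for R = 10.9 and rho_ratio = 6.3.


d_Roche = 2.46 * 10.9 * 6.3^(1/3) = 49.5232

49.5232


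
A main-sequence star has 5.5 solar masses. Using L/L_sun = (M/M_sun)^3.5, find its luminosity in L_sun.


L/L_sun = (M/M_sun)^3.5 = 5.5^3.5 = 390.184

390.184 L_sun


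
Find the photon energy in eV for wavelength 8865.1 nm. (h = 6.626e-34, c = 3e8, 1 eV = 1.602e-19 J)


E = hc/lambda = 6.626e-34 * 3e8 / 8.865e-06 = 2.242e-20 J = 0.14 eV

0.14 eV


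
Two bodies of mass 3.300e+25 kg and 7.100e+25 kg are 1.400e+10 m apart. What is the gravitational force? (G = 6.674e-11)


F = G*m1*m2/r^2 = 6.674e-11 * 3.300e+25 * 7.100e+25 / (1.400e+10)^2 = 6.674e-11 * 2.343e+51 / 1.960e+20 = 7.978e+20

7.978e+20 N


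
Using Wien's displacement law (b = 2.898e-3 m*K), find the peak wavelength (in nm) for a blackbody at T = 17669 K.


lam_max = b / T = 2.898e-3 / 17669 = 1.640e-07 m = 164.0161 nm

164.0161 nm


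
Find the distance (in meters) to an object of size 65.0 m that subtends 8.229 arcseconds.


D = size / theta_rad, theta_rad = 8.229 * pi/(180*3600) = 3.990e-05, D = 1.629e+06

1.629e+06 m


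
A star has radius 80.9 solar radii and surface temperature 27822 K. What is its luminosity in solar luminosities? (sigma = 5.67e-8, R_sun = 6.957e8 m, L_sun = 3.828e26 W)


R = 80.9 * 6.957e8 m = 5.628213e+10 m. L = 4*pi*R^2*sigma*T^4 = 4*pi*(5.628213e+10)^2 * 5.67e-8 * 27822^4 = 1.352344559e+33 W. L/L_sun = 1.352344559e+33 / 3.828e26 = 3.533e+06

3.533e+06 L_sun


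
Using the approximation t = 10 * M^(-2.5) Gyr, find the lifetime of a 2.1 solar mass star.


t = 10 * M^(-2.5) = 10 * 2.1^(-2.5) = 1.5648

1.5648 Gyr


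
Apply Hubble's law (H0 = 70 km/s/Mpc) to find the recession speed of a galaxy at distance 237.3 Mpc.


v = H0 * d = 70 * 237.3 = 16611.0

16611.0 km/s


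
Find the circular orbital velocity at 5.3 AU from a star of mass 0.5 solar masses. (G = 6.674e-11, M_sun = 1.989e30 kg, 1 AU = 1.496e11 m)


v = sqrt(GM/r) = sqrt(6.674e-11 * 9.945e+29 / 7.929e+11) = 9149.3821

9149.3821 m/s


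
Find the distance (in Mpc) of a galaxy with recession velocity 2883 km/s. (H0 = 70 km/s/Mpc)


d = v / H0 = 2883 / 70 = 41.1857

41.1857 Mpc


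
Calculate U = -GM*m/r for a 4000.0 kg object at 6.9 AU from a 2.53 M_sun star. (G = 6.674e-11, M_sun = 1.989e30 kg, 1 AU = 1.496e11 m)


M = 2.53 * 1.989e30 kg = 5.03217e+30 kg; r = 6.9 AU * 1.496e11 m/AU = 1.03224e+12 m. U = -GM*m/r = -(6.674e-11 * 5.03217e+30 * 4000.0) / 1.03224e+12 = -1.301e+12

-1.301e+12 J


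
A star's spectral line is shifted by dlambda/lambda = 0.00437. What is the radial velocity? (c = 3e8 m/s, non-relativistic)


v = (dlambda/lambda) * c = 0.00437 * 3e8 = 1.311e+06

1.311e+06 m/s


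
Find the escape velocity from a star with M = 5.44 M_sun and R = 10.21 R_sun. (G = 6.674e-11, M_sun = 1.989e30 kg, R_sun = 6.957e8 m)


M = 5.44 * 1.989e30 kg = 1.082016e+31 kg; R = 10.21 * 6.957e8 m = 7.103097e+09 m. v_esc = sqrt(2GM/R) = sqrt(2 * 6.674e-11 * 1.082016e+31 / 7.103097e+09) = 450921.6294

450921.6294 m/s


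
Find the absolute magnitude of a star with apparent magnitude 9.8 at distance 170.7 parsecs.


M = m - 5*log10(d) + 5 = 9.8 - 5*log10(170.7) + 5 = 3.6388

3.6388


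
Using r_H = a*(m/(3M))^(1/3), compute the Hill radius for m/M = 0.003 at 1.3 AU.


r_H = a * (m/3M)^(1/3) = 1.3 * (0.003/3)^(1/3) = 0.13

0.13 AU


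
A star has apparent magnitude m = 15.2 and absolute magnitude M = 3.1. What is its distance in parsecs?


d = 10^((m - M + 5)/5) = 10^((15.2 - 3.1 + 5)/5) = 2630.268

2630.268 pc


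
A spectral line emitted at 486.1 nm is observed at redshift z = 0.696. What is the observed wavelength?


lam_obs = lam_emit * (1 + z) = 486.1 * (1 + 0.696) = 824.4256

824.4256 nm


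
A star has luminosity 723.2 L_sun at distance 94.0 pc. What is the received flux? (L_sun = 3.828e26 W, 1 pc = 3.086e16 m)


F = L / (4*pi*d^2) = 2.768e+29 / (4*pi*(2.901e+18)^2) = 2.618e-09

2.618e-09 W/m^2


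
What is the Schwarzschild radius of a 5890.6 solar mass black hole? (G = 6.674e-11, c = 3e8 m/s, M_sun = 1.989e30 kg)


M = 5890.6 * 1.989e30 kg = 1.17164034e+34 kg. rs = 2GM/c^2 = 2 * 6.674e-11 * 1.17164034e+34 / (3e8)^2 = 1.738e+07

1.738e+07 m


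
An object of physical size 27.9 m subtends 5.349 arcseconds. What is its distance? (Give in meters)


D = size / theta_rad, theta_rad = 5.349 * pi/(180*3600) = 2.593e-05, D = 1.076e+06

1.076e+06 m


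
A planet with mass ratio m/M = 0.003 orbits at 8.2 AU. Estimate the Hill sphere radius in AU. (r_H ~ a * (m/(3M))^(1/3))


r_H = a * (m/3M)^(1/3) = 8.2 * (0.003/3)^(1/3) = 0.82

0.82 AU


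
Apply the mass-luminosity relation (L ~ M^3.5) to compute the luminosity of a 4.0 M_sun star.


L/L_sun = (M/M_sun)^3.5 = 4.0^3.5 = 128.0

128.0 L_sun


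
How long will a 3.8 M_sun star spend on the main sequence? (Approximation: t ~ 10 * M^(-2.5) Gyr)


t = 10 * M^(-2.5) = 10 * 3.8^(-2.5) = 0.3553

0.3553 Gyr


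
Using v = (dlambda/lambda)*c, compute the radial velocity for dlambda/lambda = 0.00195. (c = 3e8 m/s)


v = (dlambda/lambda) * c = 0.00195 * 3e8 = 585000.0

585000.0 m/s


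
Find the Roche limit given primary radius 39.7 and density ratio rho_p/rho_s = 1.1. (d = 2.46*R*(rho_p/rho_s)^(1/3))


d_Roche = 2.46 * 39.7 * 1.1^(1/3) = 100.8145

100.8145


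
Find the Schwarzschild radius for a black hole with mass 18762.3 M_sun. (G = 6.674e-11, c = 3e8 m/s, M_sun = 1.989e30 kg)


M = 18762.3 * 1.989e30 kg = 3.73182147e+34 kg. rs = 2GM/c^2 = 2 * 6.674e-11 * 3.73182147e+34 / (3e8)^2 = 5.535e+07

5.535e+07 m


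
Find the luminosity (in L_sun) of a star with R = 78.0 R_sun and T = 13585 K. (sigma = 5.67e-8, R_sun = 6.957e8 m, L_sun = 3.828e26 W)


R = 78.0 * 6.957e8 m = 5.42646e+10 m. L = 4*pi*R^2*sigma*T^4 = 4*pi*(5.42646e+10)^2 * 5.67e-8 * 13585^4 = 7.146027876e+31 W. L/L_sun = 7.146027876e+31 / 3.828e26 = 186677.8442

186677.8442 L_sun


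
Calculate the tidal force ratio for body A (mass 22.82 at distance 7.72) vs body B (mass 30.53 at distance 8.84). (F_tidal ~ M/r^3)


Ratio = (M1/r1^3) / (M2/r2^3) = (22.82/7.72^3) / (30.53/8.84^3) = 1.1223

1.1223


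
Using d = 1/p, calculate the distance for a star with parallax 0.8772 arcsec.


d = 1/p = 1/0.8772 = 1.14

1.14 pc


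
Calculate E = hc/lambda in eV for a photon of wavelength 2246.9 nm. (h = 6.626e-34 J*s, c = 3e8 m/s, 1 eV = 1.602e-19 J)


E = hc/lambda = 6.626e-34 * 3e8 / 2.247e-06 = 8.847e-20 J = 0.5522 eV

0.5522 eV


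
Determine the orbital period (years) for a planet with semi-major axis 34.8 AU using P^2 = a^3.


P = a^(3/2) = 34.8^1.5 = 205.2905

205.2905 years


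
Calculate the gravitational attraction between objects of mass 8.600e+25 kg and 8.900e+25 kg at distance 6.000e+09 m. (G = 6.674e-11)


F = G*m1*m2/r^2 = 6.674e-11 * 8.600e+25 * 8.900e+25 / (6.000e+09)^2 = 6.674e-11 * 7.654e+51 / 3.600e+19 = 1.419e+22

1.419e+22 N


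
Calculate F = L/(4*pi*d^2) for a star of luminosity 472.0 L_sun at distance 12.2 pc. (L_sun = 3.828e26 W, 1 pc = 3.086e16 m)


F = L / (4*pi*d^2) = 1.807e+29 / (4*pi*(3.765e+17)^2) = 1.014e-07

1.014e-07 W/m^2


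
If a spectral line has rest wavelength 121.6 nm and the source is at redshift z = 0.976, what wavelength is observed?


lam_obs = lam_emit * (1 + z) = 121.6 * (1 + 0.976) = 240.2816

240.2816 nm


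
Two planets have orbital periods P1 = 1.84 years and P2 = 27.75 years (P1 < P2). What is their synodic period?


1/P_syn = |1/P1 - 1/P2| = |1/1.84 - 1/27.75| => P_syn = 1.9707

1.9707 years


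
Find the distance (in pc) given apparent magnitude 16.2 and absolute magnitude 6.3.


d = 10^((m - M + 5)/5) = 10^((16.2 - 6.3 + 5)/5) = 954.9926

954.9926 pc


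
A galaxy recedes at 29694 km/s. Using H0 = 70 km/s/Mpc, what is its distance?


d = v / H0 = 29694 / 70 = 424.2

424.2 Mpc
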